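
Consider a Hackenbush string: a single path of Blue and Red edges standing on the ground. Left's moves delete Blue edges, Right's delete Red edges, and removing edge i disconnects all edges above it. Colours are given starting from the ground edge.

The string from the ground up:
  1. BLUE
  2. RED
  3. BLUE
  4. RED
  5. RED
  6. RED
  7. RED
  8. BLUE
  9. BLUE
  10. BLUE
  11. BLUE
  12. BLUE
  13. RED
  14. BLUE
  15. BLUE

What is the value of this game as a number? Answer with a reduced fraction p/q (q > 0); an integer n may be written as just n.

8695/16384

v_1 [B]  L=[0]  R=[∅]  — 1
v_2 [BR]  L=[0]  R=[1]  — 1/2
v_3 [BRB]  L=[0 1/2]  R=[1]  — 3/4
v_4 [BRBR]  L=[0 1/2]  R=[3/4 1]  — 5/8
v_5 [BRBRR]  L=[0 1/2]  R=[5/8 3/4 1]  — 9/16
v_6 [BRBRRR]  L=[0 1/2]  R=[9/16 5/8 3/4 1]  — 17/32
v_7 [BRBRRRR]  L=[0 1/2]  R=[17/32 9/16 5/8 3/4 1]  — 33/64
v_8 [BRBRRRRB]  L=[0 1/2 33/64]  R=[17/32 9/16 5/8 3/4 1]  — 67/128
v_9 [BRBRRRRBB]  L=[0 1/2 33/64 67/128]  R=[17/32 9/16 5/8 3/4 1]  — 135/256
v_10 [BRBRRRRBBB]  L=[0 1/2 33/64 67/128 135/256]  R=[17/32 9/16 5/8 3/4 1]  — 271/512
v_11 [BRBRRRRBBBB]  L=[0 1/2 33/64 67/128 135/256 271/512]  R=[17/32 9/16 5/8 3/4 1]  — 543/1024
v_12 [BRBRRRRBBBBB]  L=[0 1/2 33/64 67/128 135/256 271/512 543/1024]  R=[17/32 9/16 5/8 3/4 1]  — 1087/2048
v_13 [BRBRRRRBBBBBR]  L=[0 1/2 33/64 67/128 135/256 271/512 543/1024]  R=[1087/2048 17/32 9/16 5/8 3/4 1]  — 2173/4096
v_14 [BRBRRRRBBBBBRB]  L=[0 1/2 33/64 67/128 135/256 271/512 543/1024 2173/4096]  R=[1087/2048 17/32 9/16 5/8 3/4 1]  — 4347/8192
v_15 [BRBRRRRBBBBBRBB]  L=[0 1/2 33/64 67/128 135/256 271/512 543/1024 2173/4096 4347/8192]  R=[1087/2048 17/32 9/16 5/8 3/4 1]  — 8695/16384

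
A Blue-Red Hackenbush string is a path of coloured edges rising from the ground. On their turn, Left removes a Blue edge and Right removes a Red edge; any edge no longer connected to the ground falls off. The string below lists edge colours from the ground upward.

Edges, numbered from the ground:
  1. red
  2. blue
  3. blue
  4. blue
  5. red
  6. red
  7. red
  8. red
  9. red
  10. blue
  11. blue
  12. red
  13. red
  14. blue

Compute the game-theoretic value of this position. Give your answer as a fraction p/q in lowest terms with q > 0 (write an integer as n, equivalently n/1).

-1997/8192

val_1 [r]  L=[—]  R=[0]  so -1
val_2 [rb]  L=[-1]  R=[0]  so -1/2
val_3 [rbb]  L=[-1, -1/2]  R=[0]  so -1/4
val_4 [rbbb]  L=[-1, -1/2, -1/4]  R=[0]  so -1/8
val_5 [rbbbr]  L=[-1, -1/2, -1/4]  R=[-1/8, 0]  so -3/16
val_6 [rbbbrr]  L=[-1, -1/2, -1/4]  R=[-3/16, -1/8, 0]  so -7/32
val_7 [rbbbrrr]  L=[-1, -1/2, -1/4]  R=[-7/32, -3/16, -1/8, 0]  so -15/64
val_8 [rbbbrrrr]  L=[-1, -1/2, -1/4]  R=[-15/64, -7/32, -3/16, -1/8, 0]  so -31/128
val_9 [rbbbrrrrr]  L=[-1, -1/2, -1/4]  R=[-31/128, -15/64, -7/32, -3/16, -1/8, 0]  so -63/256
val_10 [rbbbrrrrrb]  L=[-1, -1/2, -1/4, -63/256]  R=[-31/128, -15/64, -7/32, -3/16, -1/8, 0]  so -125/512
val_11 [rbbbrrrrrbb]  L=[-1, -1/2, -1/4, -63/256, -125/512]  R=[-31/128, -15/64, -7/32, -3/16, -1/8, 0]  so -249/1024
val_12 [rbbbrrrrrbbr]  L=[-1, -1/2, -1/4, -63/256, -125/512]  R=[-249/1024, -31/128, -15/64, -7/32, -3/16, -1/8, 0]  so -499/2048
val_13 [rbbbrrrrrbbrr]  L=[-1, -1/2, -1/4, -63/256, -125/512]  R=[-499/2048, -249/1024, -31/128, -15/64, -7/32, -3/16, -1/8, 0]  so -999/4096
val_14 [rbbbrrrrrbbrrb]  L=[-1, -1/2, -1/4, -63/256, -125/512, -999/4096]  R=[-499/2048, -249/1024, -31/128, -15/64, -7/32, -3/16, -1/8, 0]  so -1997/8192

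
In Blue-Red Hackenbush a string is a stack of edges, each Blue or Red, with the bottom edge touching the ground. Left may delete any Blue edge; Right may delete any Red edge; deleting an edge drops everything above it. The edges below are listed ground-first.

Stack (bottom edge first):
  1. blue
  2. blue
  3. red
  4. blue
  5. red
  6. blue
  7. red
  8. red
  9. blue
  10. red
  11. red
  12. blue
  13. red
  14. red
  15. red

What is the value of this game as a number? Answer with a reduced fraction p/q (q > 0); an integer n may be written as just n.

13457/8192

value_1 [b]  L=[0]  R=[∅]  — 1
value_2 [bb]  L=[0, 1]  R=[∅]  — 2
value_3 [bbr]  L=[0, 1]  R=[2]  — 3/2
value_4 [bbrb]  L=[0, 1, 3/2]  R=[2]  — 7/4
value_5 [bbrbr]  L=[0, 1, 3/2]  R=[7/4, 2]  — 13/8
value_6 [bbrbrb]  L=[0, 1, 3/2, 13/8]  R=[7/4, 2]  — 27/16
value_7 [bbrbrbr]  L=[0, 1, 3/2, 13/8]  R=[27/16, 7/4, 2]  — 53/32
value_8 [bbrbrbrr]  L=[0, 1, 3/2, 13/8]  R=[53/32, 27/16, 7/4, 2]  — 105/64
value_9 [bbrbrbrrb]  L=[0, 1, 3/2, 13/8, 105/64]  R=[53/32, 27/16, 7/4, 2]  — 211/128
value_10 [bbrbrbrrbr]  L=[0, 1, 3/2, 13/8, 105/64]  R=[211/128, 53/32, 27/16, 7/4, 2]  — 421/256
value_11 [bbrbrbrrbrr]  L=[0, 1, 3/2, 13/8, 105/64]  R=[421/256, 211/128, 53/32, 27/16, 7/4, 2]  — 841/512
value_12 [bbrbrbrrbrrb]  L=[0, 1, 3/2, 13/8, 105/64, 841/512]  R=[421/256, 211/128, 53/32, 27/16, 7/4, 2]  — 1683/1024
value_13 [bbrbrbrrbrrbr]  L=[0, 1, 3/2, 13/8, 105/64, 841/512]  R=[1683/1024, 421/256, 211/128, 53/32, 27/16, 7/4, 2]  — 3365/2048
value_14 [bbrbrbrrbrrbrr]  L=[0, 1, 3/2, 13/8, 105/64, 841/512]  R=[3365/2048, 1683/1024, 421/256, 211/128, 53/32, 27/16, 7/4, 2]  — 6729/4096
value_15 [bbrbrbrrbrrbrrr]  L=[0, 1, 3/2, 13/8, 105/64, 841/512]  R=[6729/4096, 3365/2048, 1683/1024, 421/256, 211/128, 53/32, 27/16, 7/4, 2]  — 13457/8192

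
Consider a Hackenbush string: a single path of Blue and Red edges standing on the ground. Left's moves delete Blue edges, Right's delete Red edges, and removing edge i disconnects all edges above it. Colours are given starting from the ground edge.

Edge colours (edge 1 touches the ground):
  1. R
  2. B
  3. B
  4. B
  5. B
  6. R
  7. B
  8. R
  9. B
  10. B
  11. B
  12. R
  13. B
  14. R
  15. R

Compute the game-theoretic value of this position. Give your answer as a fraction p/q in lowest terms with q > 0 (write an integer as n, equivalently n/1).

-1303/16384

step 1: add R to get R; options L={ — } R={ 0 } -> -1
step 2: add B to get RB; options L={ -1 } R={ 0 } -> -1/2
step 3: add B to get RBB; options L={ -1 -1/2 } R={ 0 } -> -1/4
step 4: add B to get RBBB; options L={ -1 -1/2 -1/4 } R={ 0 } -> -1/8
step 5: add B to get RBBBB; options L={ -1 -1/2 -1/4 -1/8 } R={ 0 } -> -1/16
step 6: add R to get RBBBBR; options L={ -1 -1/2 -1/4 -1/8 } R={ -1/16 0 } -> -3/32
step 7: add B to get RBBBBRB; options L={ -1 -1/2 -1/4 -1/8 -3/32 } R={ -1/16 0 } -> -5/64
step 8: add R to get RBBBBRBR; options L={ -1 -1/2 -1/4 -1/8 -3/32 } R={ -5/64 -1/16 0 } -> -11/128
step 9: add B to get RBBBBRBRB; options L={ -1 -1/2 -1/4 -1/8 -3/32 -11/128 } R={ -5/64 -1/16 0 } -> -21/256
step 10: add B to get RBBBBRBRBB; options L={ -1 -1/2 -1/4 -1/8 -3/32 -11/128 -21/256 } R={ -5/64 -1/16 0 } -> -41/512
step 11: add B to get RBBBBRBRBBB; options L={ -1 -1/2 -1/4 -1/8 -3/32 -11/128 -21/256 -41/512 } R={ -5/64 -1/16 0 } -> -81/1024
step 12: add R to get RBBBBRBRBBBR; options L={ -1 -1/2 -1/4 -1/8 -3/32 -11/128 -21/256 -41/512 } R={ -81/1024 -5/64 -1/16 0 } -> -163/2048
step 13: add B to get RBBBBRBRBBBRB; options L={ -1 -1/2 -1/4 -1/8 -3/32 -11/128 -21/256 -41/512 -163/2048 } R={ -81/1024 -5/64 -1/16 0 } -> -325/4096
step 14: add R to get RBBBBRBRBBBRBR; options L={ -1 -1/2 -1/4 -1/8 -3/32 -11/128 -21/256 -41/512 -163/2048 } R={ -325/4096 -81/1024 -5/64 -1/16 0 } -> -651/8192
step 15: add R to get RBBBBRBRBBBRBRR; options L={ -1 -1/2 -1/4 -1/8 -3/32 -11/128 -21/256 -41/512 -163/2048 } R={ -651/8192 -325/4096 -81/1024 -5/64 -1/16 0 } -> -1303/16384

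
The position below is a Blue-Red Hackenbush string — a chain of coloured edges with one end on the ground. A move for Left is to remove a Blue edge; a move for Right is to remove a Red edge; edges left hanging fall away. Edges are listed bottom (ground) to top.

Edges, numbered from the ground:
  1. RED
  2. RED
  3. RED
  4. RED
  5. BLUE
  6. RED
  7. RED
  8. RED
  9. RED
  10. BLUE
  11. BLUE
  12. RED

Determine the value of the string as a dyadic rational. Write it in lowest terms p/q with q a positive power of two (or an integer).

-1011/256

Recurse on prefixes of the 12-edge string RED RED RED RED BLUE RED RED RED RED BLUE BLUE RED:
val_1 [R]  L=[—]  R=[0]  → -1
val_2 [RR]  L=[—]  R=[-1 0]  → -2
val_3 [RRR]  L=[—]  R=[-2 -1 0]  → -3
val_4 [RRRR]  L=[—]  R=[-3 -2 -1 0]  → -4
val_5 [RRRRB]  L=[-4]  R=[-3 -2 -1 0]  → -7/2
val_6 [RRRRBR]  L=[-4]  R=[-7/2 -3 -2 -1 0]  → -15/4
val_7 [RRRRBRR]  L=[-4]  R=[-15/4 -7/2 -3 -2 -1 0]  → -31/8
val_8 [RRRRBRRR]  L=[-4]  R=[-31/8 -15/4 -7/2 -3 -2 -1 0]  → -63/16
val_9 [RRRRBRRRR]  L=[-4]  R=[-63/16 -31/8 -15/4 -7/2 -3 -2 -1 0]  → -127/32
val_10 [RRRRBRRRRB]  L=[-4 -127/32]  R=[-63/16 -31/8 -15/4 -7/2 -3 -2 -1 0]  → -253/64
val_11 [RRRRBRRRRBB]  L=[-4 -127/32 -253/64]  R=[-63/16 -31/8 -15/4 -7/2 -3 -2 -1 0]  → -505/128
val_12 [RRRRBRRRRBBR]  L=[-4 -127/32 -253/64]  R=[-505/128 -63/16 -31/8 -15/4 -7/2 -3 -2 -1 0]  → -1011/256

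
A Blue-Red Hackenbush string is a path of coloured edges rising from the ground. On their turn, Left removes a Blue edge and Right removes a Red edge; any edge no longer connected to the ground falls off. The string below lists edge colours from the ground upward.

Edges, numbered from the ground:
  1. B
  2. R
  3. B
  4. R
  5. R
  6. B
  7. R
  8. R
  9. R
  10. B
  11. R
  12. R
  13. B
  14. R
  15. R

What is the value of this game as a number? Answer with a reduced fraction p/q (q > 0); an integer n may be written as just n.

step 1: add B to get B; options L={ 0 } R={ (no moves) } => 1
step 2: add R to get BR; options L={ 0 } R={ 1 } => 1/2
step 3: add B to get BRB; options L={ 0,1/2 } R={ 1 } => 3/4
step 4: add R to get BRBR; options L={ 0,1/2 } R={ 3/4,1 } => 5/8
step 5: add R to get BRBRR; options L={ 0,1/2 } R={ 5/8,3/4,1 } => 9/16
step 6: add B to get BRBRRB; options L={ 0,1/2,9/16 } R={ 5/8,3/4,1 } => 19/32
step 7: add R to get BRBRRBR; options L={ 0,1/2,9/16 } R={ 19/32,5/8,3/4,1 } => 37/64
step 8: add R to get BRBRRBRR; options L={ 0,1/2,9/16 } R={ 37/64,19/32,5/8,3/4,1 } => 73/128
step 9: add R to get BRBRRBRRR; options L={ 0,1/2,9/16 } R={ 73/128,37/64,19/32,5/8,3/4,1 } => 145/256
step 10: add B to get BRBRRBRRRB; options L={ 0,1/2,9/16,145/256 } R={ 73/128,37/64,19/32,5/8,3/4,1 } => 291/512
step 11: add R to get BRBRRBRRRBR; options L={ 0,1/2,9/16,145/256 } R={ 291/512,73/128,37/64,19/32,5/8,3/4,1 } => 581/1024
step 12: add R to get BRBRRBRRRBRR; options L={ 0,1/2,9/16,145/256 } R={ 581/1024,291/512,73/128,37/64,19/32,5/8,3/4,1 } => 1161/2048
step 13: add B to get BRBRRBRRRBRRB; options L={ 0,1/2,9/16,145/256,1161/2048 } R={ 581/1024,291/512,73/128,37/64,19/32,5/8,3/4,1 } => 2323/4096
step 14: add R to get BRBRRBRRRBRRBR; options L={ 0,1/2,9/16,145/256,1161/2048 } R={ 2323/4096,581/1024,291/512,73/128,37/64,19/32,5/8,3/4,1 } => 4645/8192
step 15: add R to get BRBRRBRRRBRRBRR; options L={ 0,1/2,9/16,145/256,1161/2048 } R={ 4645/8192,2323/4096,581/1024,291/512,73/128,37/64,19/32,5/8,3/4,1 } => 9289/16384

9289/16384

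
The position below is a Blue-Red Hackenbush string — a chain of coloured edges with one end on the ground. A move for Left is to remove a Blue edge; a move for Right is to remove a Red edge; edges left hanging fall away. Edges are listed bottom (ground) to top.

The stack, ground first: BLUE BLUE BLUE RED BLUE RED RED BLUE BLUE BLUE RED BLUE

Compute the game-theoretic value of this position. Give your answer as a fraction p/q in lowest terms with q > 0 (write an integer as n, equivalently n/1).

1339/512

val(B) = { 0 | · } gives 1
val(BB) = { 0 1 | · } gives 2
val(BBB) = { 0 1 2 | · } gives 3
val(BBBR) = { 0 1 2 | 3 } gives 5/2
val(BBBRB) = { 0 1 2 5/2 | 3 } gives 11/4
val(BBBRBR) = { 0 1 2 5/2 | 11/4 3 } gives 21/8
val(BBBRBRR) = { 0 1 2 5/2 | 21/8 11/4 3 } gives 41/16
val(BBBRBRRB) = { 0 1 2 5/2 41/16 | 21/8 11/4 3 } gives 83/32
val(BBBRBRRBB) = { 0 1 2 5/2 41/16 83/32 | 21/8 11/4 3 } gives 167/64
val(BBBRBRRBBB) = { 0 1 2 5/2 41/16 83/32 167/64 | 21/8 11/4 3 } gives 335/128
val(BBBRBRRBBBR) = { 0 1 2 5/2 41/16 83/32 167/64 | 335/128 21/8 11/4 3 } gives 669/256
val(BBBRBRRBBBRB) = { 0 1 2 5/2 41/16 83/32 167/64 669/256 | 335/128 21/8 11/4 3 } gives 1339/512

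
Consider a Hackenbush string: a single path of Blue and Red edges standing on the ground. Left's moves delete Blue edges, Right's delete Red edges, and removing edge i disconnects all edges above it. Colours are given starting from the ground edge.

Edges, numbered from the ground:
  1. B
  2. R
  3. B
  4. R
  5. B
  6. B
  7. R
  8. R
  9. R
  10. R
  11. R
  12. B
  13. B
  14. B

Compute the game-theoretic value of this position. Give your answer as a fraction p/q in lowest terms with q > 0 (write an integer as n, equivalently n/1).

Prefix values for B R B R B B R R R R R B B B via {L|R} + simplicity:
edge 1 of 14 (B): { 0 |  } → 1
edge 2 of 14 (R): { 0 | 1 } → 1/2
edge 3 of 14 (B): { 0,1/2 | 1 } → 3/4
edge 4 of 14 (R): { 0,1/2 | 3/4,1 } → 5/8
edge 5 of 14 (B): { 0,1/2,5/8 | 3/4,1 } → 11/16
edge 6 of 14 (B): { 0,1/2,5/8,11/16 | 3/4,1 } → 23/32
edge 7 of 14 (R): { 0,1/2,5/8,11/16 | 23/32,3/4,1 } → 45/64
edge 8 of 14 (R): { 0,1/2,5/8,11/16 | 45/64,23/32,3/4,1 } → 89/128
edge 9 of 14 (R): { 0,1/2,5/8,11/16 | 89/128,45/64,23/32,3/4,1 } → 177/256
edge 10 of 14 (R): { 0,1/2,5/8,11/16 | 177/256,89/128,45/64,23/32,3/4,1 } → 353/512
edge 11 of 14 (R): { 0,1/2,5/8,11/16 | 353/512,177/256,89/128,45/64,23/32,3/4,1 } → 705/1024
edge 12 of 14 (B): { 0,1/2,5/8,11/16,705/1024 | 353/512,177/256,89/128,45/64,23/32,3/4,1 } → 1411/2048
edge 13 of 14 (B): { 0,1/2,5/8,11/16,705/1024,1411/2048 | 353/512,177/256,89/128,45/64,23/32,3/4,1 } → 2823/4096
edge 14 of 14 (B): { 0,1/2,5/8,11/16,705/1024,1411/2048,2823/4096 | 353/512,177/256,89/128,45/64,23/32,3/4,1 } → 5647/8192

5647/8192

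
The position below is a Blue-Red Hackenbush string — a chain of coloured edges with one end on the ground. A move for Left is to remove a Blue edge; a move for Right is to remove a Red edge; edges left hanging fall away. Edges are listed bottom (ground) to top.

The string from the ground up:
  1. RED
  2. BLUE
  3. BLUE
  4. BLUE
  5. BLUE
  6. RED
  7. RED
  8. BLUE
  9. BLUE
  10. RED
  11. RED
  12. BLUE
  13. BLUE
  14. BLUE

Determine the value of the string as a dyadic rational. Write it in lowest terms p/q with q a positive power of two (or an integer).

-817/8192

edge 1 of 14 (RED): { (no moves) | 0 } => -1
edge 2 of 14 (BLUE): { -1 | 0 } => -1/2
edge 3 of 14 (BLUE): { -1, -1/2 | 0 } => -1/4
edge 4 of 14 (BLUE): { -1, -1/2, -1/4 | 0 } => -1/8
edge 5 of 14 (BLUE): { -1, -1/2, -1/4, -1/8 | 0 } => -1/16
edge 6 of 14 (RED): { -1, -1/2, -1/4, -1/8 | -1/16, 0 } => -3/32
edge 7 of 14 (RED): { -1, -1/2, -1/4, -1/8 | -3/32, -1/16, 0 } => -7/64
edge 8 of 14 (BLUE): { -1, -1/2, -1/4, -1/8, -7/64 | -3/32, -1/16, 0 } => -13/128
edge 9 of 14 (BLUE): { -1, -1/2, -1/4, -1/8, -7/64, -13/128 | -3/32, -1/16, 0 } => -25/256
edge 10 of 14 (RED): { -1, -1/2, -1/4, -1/8, -7/64, -13/128 | -25/256, -3/32, -1/16, 0 } => -51/512
edge 11 of 14 (RED): { -1, -1/2, -1/4, -1/8, -7/64, -13/128 | -51/512, -25/256, -3/32, -1/16, 0 } => -103/1024
edge 12 of 14 (BLUE): { -1, -1/2, -1/4, -1/8, -7/64, -13/128, -103/1024 | -51/512, -25/256, -3/32, -1/16, 0 } => -205/2048
edge 13 of 14 (BLUE): { -1, -1/2, -1/4, -1/8, -7/64, -13/128, -103/1024, -205/2048 | -51/512, -25/256, -3/32, -1/16, 0 } => -409/4096
edge 14 of 14 (BLUE): { -1, -1/2, -1/4, -1/8, -7/64, -13/128, -103/1024, -205/2048, -409/4096 | -51/512, -25/256, -3/32, -1/16, 0 } => -817/8192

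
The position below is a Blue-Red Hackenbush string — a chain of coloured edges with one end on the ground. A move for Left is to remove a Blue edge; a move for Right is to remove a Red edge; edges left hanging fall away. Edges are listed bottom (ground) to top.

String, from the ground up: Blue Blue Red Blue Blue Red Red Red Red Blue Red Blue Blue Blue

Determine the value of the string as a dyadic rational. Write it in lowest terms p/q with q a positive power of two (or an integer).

Recurse on prefixes of the 14-edge string Blue Blue Red Blue Blue Red Red Red Red Blue Red Blue Blue Blue:
edge 1 of 14 (Blue): { 0 | — } -> 1
edge 2 of 14 (Blue): { 0, 1 | — } -> 2
edge 3 of 14 (Red): { 0, 1 | 2 } -> 3/2
edge 4 of 14 (Blue): { 0, 1, 3/2 | 2 } -> 7/4
edge 5 of 14 (Blue): { 0, 1, 3/2, 7/4 | 2 } -> 15/8
edge 6 of 14 (Red): { 0, 1, 3/2, 7/4 | 15/8, 2 } -> 29/16
edge 7 of 14 (Red): { 0, 1, 3/2, 7/4 | 29/16, 15/8, 2 } -> 57/32
edge 8 of 14 (Red): { 0, 1, 3/2, 7/4 | 57/32, 29/16, 15/8, 2 } -> 113/64
edge 9 of 14 (Red): { 0, 1, 3/2, 7/4 | 113/64, 57/32, 29/16, 15/8, 2 } -> 225/128
edge 10 of 14 (Blue): { 0, 1, 3/2, 7/4, 225/128 | 113/64, 57/32, 29/16, 15/8, 2 } -> 451/256
edge 11 of 14 (Red): { 0, 1, 3/2, 7/4, 225/128 | 451/256, 113/64, 57/32, 29/16, 15/8, 2 } -> 901/512
edge 12 of 14 (Blue): { 0, 1, 3/2, 7/4, 225/128, 901/512 | 451/256, 113/64, 57/32, 29/16, 15/8, 2 } -> 1803/1024
edge 13 of 14 (Blue): { 0, 1, 3/2, 7/4, 225/128, 901/512, 1803/1024 | 451/256, 113/64, 57/32, 29/16, 15/8, 2 } -> 3607/2048
edge 14 of 14 (Blue): { 0, 1, 3/2, 7/4, 225/128, 901/512, 1803/1024, 3607/2048 | 451/256, 113/64, 57/32, 29/16, 15/8, 2 } -> 7215/4096

7215/4096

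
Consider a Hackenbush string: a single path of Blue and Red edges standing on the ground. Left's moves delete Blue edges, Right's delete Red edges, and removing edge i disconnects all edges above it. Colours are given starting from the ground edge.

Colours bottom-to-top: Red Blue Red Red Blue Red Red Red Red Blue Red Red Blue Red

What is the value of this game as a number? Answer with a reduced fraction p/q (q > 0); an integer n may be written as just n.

R: Left { — }, Right { 0 } → simplest -1
RB: Left { -1 }, Right { 0 } → simplest -1/2
RBR: Left { -1 }, Right { -1/2,0 } → simplest -3/4
RBRR: Left { -1 }, Right { -3/4,-1/2,0 } → simplest -7/8
RBRRB: Left { -1,-7/8 }, Right { -3/4,-1/2,0 } → simplest -13/16
RBRRBR: Left { -1,-7/8 }, Right { -13/16,-3/4,-1/2,0 } → simplest -27/32
RBRRBRR: Left { -1,-7/8 }, Right { -27/32,-13/16,-3/4,-1/2,0 } → simplest -55/64
RBRRBRRR: Left { -1,-7/8 }, Right { -55/64,-27/32,-13/16,-3/4,-1/2,0 } → simplest -111/128
RBRRBRRRR: Left { -1,-7/8 }, Right { -111/128,-55/64,-27/32,-13/16,-3/4,-1/2,0 } → simplest -223/256
RBRRBRRRRB: Left { -1,-7/8,-223/256 }, Right { -111/128,-55/64,-27/32,-13/16,-3/4,-1/2,0 } → simplest -445/512
RBRRBRRRRBR: Left { -1,-7/8,-223/256 }, Right { -445/512,-111/128,-55/64,-27/32,-13/16,-3/4,-1/2,0 } → simplest -891/1024
RBRRBRRRRBRR: Left { -1,-7/8,-223/256 }, Right { -891/1024,-445/512,-111/128,-55/64,-27/32,-13/16,-3/4,-1/2,0 } → simplest -1783/2048
RBRRBRRRRBRRB: Left { -1,-7/8,-223/256,-1783/2048 }, Right { -891/1024,-445/512,-111/128,-55/64,-27/32,-13/16,-3/4,-1/2,0 } → simplest -3565/4096
RBRRBRRRRBRRBR: Left { -1,-7/8,-223/256,-1783/2048 }, Right { -3565/4096,-891/1024,-445/512,-111/128,-55/64,-27/32,-13/16,-3/4,-1/2,0 } → simplest -7131/8192

-7131/8192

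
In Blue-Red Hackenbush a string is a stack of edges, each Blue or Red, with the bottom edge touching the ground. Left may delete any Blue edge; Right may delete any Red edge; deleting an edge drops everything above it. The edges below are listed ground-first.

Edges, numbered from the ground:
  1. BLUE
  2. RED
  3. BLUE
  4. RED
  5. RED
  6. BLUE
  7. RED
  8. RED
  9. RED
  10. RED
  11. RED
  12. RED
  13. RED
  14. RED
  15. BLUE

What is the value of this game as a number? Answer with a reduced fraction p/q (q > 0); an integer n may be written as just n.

9219/16384

B: Left { 0 }, Right { ∅ } -> simplest 1
BR: Left { 0 }, Right { 1 } -> simplest 1/2
BRB: Left { 0; 1/2 }, Right { 1 } -> simplest 3/4
BRBR: Left { 0; 1/2 }, Right { 3/4; 1 } -> simplest 5/8
BRBRR: Left { 0; 1/2 }, Right { 5/8; 3/4; 1 } -> simplest 9/16
BRBRRB: Left { 0; 1/2; 9/16 }, Right { 5/8; 3/4; 1 } -> simplest 19/32
BRBRRBR: Left { 0; 1/2; 9/16 }, Right { 19/32; 5/8; 3/4; 1 } -> simplest 37/64
BRBRRBRR: Left { 0; 1/2; 9/16 }, Right { 37/64; 19/32; 5/8; 3/4; 1 } -> simplest 73/128
BRBRRBRRR: Left { 0; 1/2; 9/16 }, Right { 73/128; 37/64; 19/32; 5/8; 3/4; 1 } -> simplest 145/256
BRBRRBRRRR: Left { 0; 1/2; 9/16 }, Right { 145/256; 73/128; 37/64; 19/32; 5/8; 3/4; 1 } -> simplest 289/512
BRBRRBRRRRR: Left { 0; 1/2; 9/16 }, Right { 289/512; 145/256; 73/128; 37/64; 19/32; 5/8; 3/4; 1 } -> simplest 577/1024
BRBRRBRRRRRR: Left { 0; 1/2; 9/16 }, Right { 577/1024; 289/512; 145/256; 73/128; 37/64; 19/32; 5/8; 3/4; 1 } -> simplest 1153/2048
BRBRRBRRRRRRR: Left { 0; 1/2; 9/16 }, Right { 1153/2048; 577/1024; 289/512; 145/256; 73/128; 37/64; 19/32; 5/8; 3/4; 1 } -> simplest 2305/4096
BRBRRBRRRRRRRR: Left { 0; 1/2; 9/16 }, Right { 2305/4096; 1153/2048; 577/1024; 289/512; 145/256; 73/128; 37/64; 19/32; 5/8; 3/4; 1 } -> simplest 4609/8192
BRBRRBRRRRRRRRB: Left { 0; 1/2; 9/16; 4609/8192 }, Right { 2305/4096; 1153/2048; 577/1024; 289/512; 145/256; 73/128; 37/64; 19/32; 5/8; 3/4; 1 } -> simplest 9219/16384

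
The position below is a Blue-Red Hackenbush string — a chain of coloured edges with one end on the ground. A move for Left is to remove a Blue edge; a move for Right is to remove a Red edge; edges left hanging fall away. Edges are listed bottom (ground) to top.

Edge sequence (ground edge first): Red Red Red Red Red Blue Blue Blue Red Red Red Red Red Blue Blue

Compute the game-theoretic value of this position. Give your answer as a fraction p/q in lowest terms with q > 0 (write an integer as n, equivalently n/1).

-4345/1024

Build val(s[:k]) for k = 1..15, string s = Red Red Red Red Red Blue Blue Blue Red Red Red Red Red Blue Blue.
val_1 [R]  L=[]  R=[0]  gives -1
val_2 [RR]  L=[]  R=[-1,0]  gives -2
val_3 [RRR]  L=[]  R=[-2,-1,0]  gives -3
val_4 [RRRR]  L=[]  R=[-3,-2,-1,0]  gives -4
val_5 [RRRRR]  L=[]  R=[-4,-3,-2,-1,0]  gives -5
val_6 [RRRRRB]  L=[-5]  R=[-4,-3,-2,-1,0]  gives -9/2
val_7 [RRRRRBB]  L=[-5,-9/2]  R=[-4,-3,-2,-1,0]  gives -17/4
val_8 [RRRRRBBB]  L=[-5,-9/2,-17/4]  R=[-4,-3,-2,-1,0]  gives -33/8
val_9 [RRRRRBBBR]  L=[-5,-9/2,-17/4]  R=[-33/8,-4,-3,-2,-1,0]  gives -67/16
val_10 [RRRRRBBBRR]  L=[-5,-9/2,-17/4]  R=[-67/16,-33/8,-4,-3,-2,-1,0]  gives -135/32
val_11 [RRRRRBBBRRR]  L=[-5,-9/2,-17/4]  R=[-135/32,-67/16,-33/8,-4,-3,-2,-1,0]  gives -271/64
val_12 [RRRRRBBBRRRR]  L=[-5,-9/2,-17/4]  R=[-271/64,-135/32,-67/16,-33/8,-4,-3,-2,-1,0]  gives -543/128
val_13 [RRRRRBBBRRRRR]  L=[-5,-9/2,-17/4]  R=[-543/128,-271/64,-135/32,-67/16,-33/8,-4,-3,-2,-1,0]  gives -1087/256
val_14 [RRRRRBBBRRRRRB]  L=[-5,-9/2,-17/4,-1087/256]  R=[-543/128,-271/64,-135/32,-67/16,-33/8,-4,-3,-2,-1,0]  gives -2173/512
val_15 [RRRRRBBBRRRRRBB]  L=[-5,-9/2,-17/4,-1087/256,-2173/512]  R=[-543/128,-271/64,-135/32,-67/16,-33/8,-4,-3,-2,-1,0]  gives -4345/1024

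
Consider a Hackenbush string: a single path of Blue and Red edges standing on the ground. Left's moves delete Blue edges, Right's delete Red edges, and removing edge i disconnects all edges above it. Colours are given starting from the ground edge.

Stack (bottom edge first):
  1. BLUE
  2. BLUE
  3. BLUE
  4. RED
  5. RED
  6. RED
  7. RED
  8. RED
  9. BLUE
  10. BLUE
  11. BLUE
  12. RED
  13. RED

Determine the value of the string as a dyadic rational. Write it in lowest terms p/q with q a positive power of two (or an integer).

Recurse on prefixes of the 13-edge string BLUE BLUE BLUE RED RED RED RED RED BLUE BLUE BLUE RED RED:
1 of 13 · B · max L 0 · min R +∞ gives 1
2 of 13 · BB · max L 1 · min R +∞ gives 2
3 of 13 · BBB · max L 2 · min R +∞ gives 3
4 of 13 · BBBR · max L 2 · min R 3 gives 5/2
5 of 13 · BBBRR · max L 2 · min R 5/2 gives 9/4
6 of 13 · BBBRRR · max L 2 · min R 9/4 gives 17/8
7 of 13 · BBBRRRR · max L 2 · min R 17/8 gives 33/16
8 of 13 · BBBRRRRR · max L 2 · min R 33/16 gives 65/32
9 of 13 · BBBRRRRRB · max L 65/32 · min R 33/16 gives 131/64
10 of 13 · BBBRRRRRBB · max L 131/64 · min R 33/16 gives 263/128
11 of 13 · BBBRRRRRBBB · max L 263/128 · min R 33/16 gives 527/256
12 of 13 · BBBRRRRRBBBR · max L 263/128 · min R 527/256 gives 1053/512
13 of 13 · BBBRRRRRBBBRR · max L 263/128 · min R 1053/512 gives 2105/1024

2105/1024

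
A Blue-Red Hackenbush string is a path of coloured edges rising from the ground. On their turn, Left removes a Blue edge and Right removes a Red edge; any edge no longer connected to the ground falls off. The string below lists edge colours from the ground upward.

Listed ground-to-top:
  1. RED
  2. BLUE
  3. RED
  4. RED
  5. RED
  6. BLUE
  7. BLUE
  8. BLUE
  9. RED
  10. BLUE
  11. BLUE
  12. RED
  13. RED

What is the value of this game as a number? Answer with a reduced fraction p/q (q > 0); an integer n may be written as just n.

Recurse on prefixes of the 13-edge string RED BLUE RED RED RED BLUE BLUE BLUE RED BLUE BLUE RED RED:
value_1 [R]  L=[none]  R=[0]  = -1
value_2 [RB]  L=[-1]  R=[0]  = -1/2
value_3 [RBR]  L=[-1]  R=[-1/2,0]  = -3/4
value_4 [RBRR]  L=[-1]  R=[-3/4,-1/2,0]  = -7/8
value_5 [RBRRR]  L=[-1]  R=[-7/8,-3/4,-1/2,0]  = -15/16
value_6 [RBRRRB]  L=[-1,-15/16]  R=[-7/8,-3/4,-1/2,0]  = -29/32
value_7 [RBRRRBB]  L=[-1,-15/16,-29/32]  R=[-7/8,-3/4,-1/2,0]  = -57/64
value_8 [RBRRRBBB]  L=[-1,-15/16,-29/32,-57/64]  R=[-7/8,-3/4,-1/2,0]  = -113/128
value_9 [RBRRRBBBR]  L=[-1,-15/16,-29/32,-57/64]  R=[-113/128,-7/8,-3/4,-1/2,0]  = -227/256
value_10 [RBRRRBBBRB]  L=[-1,-15/16,-29/32,-57/64,-227/256]  R=[-113/128,-7/8,-3/4,-1/2,0]  = -453/512
value_11 [RBRRRBBBRBB]  L=[-1,-15/16,-29/32,-57/64,-227/256,-453/512]  R=[-113/128,-7/8,-3/4,-1/2,0]  = -905/1024
value_12 [RBRRRBBBRBBR]  L=[-1,-15/16,-29/32,-57/64,-227/256,-453/512]  R=[-905/1024,-113/128,-7/8,-3/4,-1/2,0]  = -1811/2048
value_13 [RBRRRBBBRBBRR]  L=[-1,-15/16,-29/32,-57/64,-227/256,-453/512]  R=[-1811/2048,-905/1024,-113/128,-7/8,-3/4,-1/2,0]  = -3623/4096

-3623/4096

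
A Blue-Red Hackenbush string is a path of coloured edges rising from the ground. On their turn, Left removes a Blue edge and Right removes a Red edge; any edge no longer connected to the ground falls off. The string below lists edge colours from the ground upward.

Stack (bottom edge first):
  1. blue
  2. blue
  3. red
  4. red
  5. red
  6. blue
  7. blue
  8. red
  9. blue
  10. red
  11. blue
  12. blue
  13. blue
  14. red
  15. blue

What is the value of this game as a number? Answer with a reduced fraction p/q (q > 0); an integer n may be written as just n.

9915/8192

Build g(s[:k]) for k = 1..15, string s = blue blue red red red blue blue red blue red blue blue blue red blue.
1 of 15 · b · max L 0 · min R +∞ so 1
2 of 15 · bb · max L 1 · min R +∞ so 2
3 of 15 · bbr · max L 1 · min R 2 so 3/2
4 of 15 · bbrr · max L 1 · min R 3/2 so 5/4
5 of 15 · bbrrr · max L 1 · min R 5/4 so 9/8
6 of 15 · bbrrrb · max L 9/8 · min R 5/4 so 19/16
7 of 15 · bbrrrbb · max L 19/16 · min R 5/4 so 39/32
8 of 15 · bbrrrbbr · max L 19/16 · min R 39/32 so 77/64
9 of 15 · bbrrrbbrb · max L 77/64 · min R 39/32 so 155/128
10 of 15 · bbrrrbbrbr · max L 77/64 · min R 155/128 so 309/256
11 of 15 · bbrrrbbrbrb · max L 309/256 · min R 155/128 so 619/512
12 of 15 · bbrrrbbrbrbb · max L 619/512 · min R 155/128 so 1239/1024
13 of 15 · bbrrrbbrbrbbb · max L 1239/1024 · min R 155/128 so 2479/2048
14 of 15 · bbrrrbbrbrbbbr · max L 1239/1024 · min R 2479/2048 so 4957/4096
15 of 15 · bbrrrbbrbrbbbrb · max L 4957/4096 · min R 2479/2048 so 9915/8192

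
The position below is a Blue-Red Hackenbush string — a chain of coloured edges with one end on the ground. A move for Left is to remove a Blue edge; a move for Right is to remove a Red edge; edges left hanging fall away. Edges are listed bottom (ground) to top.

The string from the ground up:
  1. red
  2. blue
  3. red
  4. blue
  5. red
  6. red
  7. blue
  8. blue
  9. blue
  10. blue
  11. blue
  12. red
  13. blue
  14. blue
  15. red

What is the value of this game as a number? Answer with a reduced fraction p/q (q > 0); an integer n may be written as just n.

r: Left { (no moves) }, Right { 0 } ⇒ simplest -1
rb: Left { -1 }, Right { 0 } ⇒ simplest -1/2
rbr: Left { -1 }, Right { -1/2 0 } ⇒ simplest -3/4
rbrb: Left { -1 -3/4 }, Right { -1/2 0 } ⇒ simplest -5/8
rbrbr: Left { -1 -3/4 }, Right { -5/8 -1/2 0 } ⇒ simplest -11/16
rbrbrr: Left { -1 -3/4 }, Right { -11/16 -5/8 -1/2 0 } ⇒ simplest -23/32
rbrbrrb: Left { -1 -3/4 -23/32 }, Right { -11/16 -5/8 -1/2 0 } ⇒ simplest -45/64
rbrbrrbb: Left { -1 -3/4 -23/32 -45/64 }, Right { -11/16 -5/8 -1/2 0 } ⇒ simplest -89/128
rbrbrrbbb: Left { -1 -3/4 -23/32 -45/64 -89/128 }, Right { -11/16 -5/8 -1/2 0 } ⇒ simplest -177/256
rbrbrrbbbb: Left { -1 -3/4 -23/32 -45/64 -89/128 -177/256 }, Right { -11/16 -5/8 -1/2 0 } ⇒ simplest -353/512
rbrbrrbbbbb: Left { -1 -3/4 -23/32 -45/64 -89/128 -177/256 -353/512 }, Right { -11/16 -5/8 -1/2 0 } ⇒ simplest -705/1024
rbrbrrbbbbbr: Left { -1 -3/4 -23/32 -45/64 -89/128 -177/256 -353/512 }, Right { -705/1024 -11/16 -5/8 -1/2 0 } ⇒ simplest -1411/2048
rbrbrrbbbbbrb: Left { -1 -3/4 -23/32 -45/64 -89/128 -177/256 -353/512 -1411/2048 }, Right { -705/1024 -11/16 -5/8 -1/2 0 } ⇒ simplest -2821/4096
rbrbrrbbbbbrbb: Left { -1 -3/4 -23/32 -45/64 -89/128 -177/256 -353/512 -1411/2048 -2821/4096 }, Right { -705/1024 -11/16 -5/8 -1/2 0 } ⇒ simplest -5641/8192
rbrbrrbbbbbrbbr: Left { -1 -3/4 -23/32 -45/64 -89/128 -177/256 -353/512 -1411/2048 -2821/4096 }, Right { -5641/8192 -705/1024 -11/16 -5/8 -1/2 0 } ⇒ simplest -11283/16384

-11283/16384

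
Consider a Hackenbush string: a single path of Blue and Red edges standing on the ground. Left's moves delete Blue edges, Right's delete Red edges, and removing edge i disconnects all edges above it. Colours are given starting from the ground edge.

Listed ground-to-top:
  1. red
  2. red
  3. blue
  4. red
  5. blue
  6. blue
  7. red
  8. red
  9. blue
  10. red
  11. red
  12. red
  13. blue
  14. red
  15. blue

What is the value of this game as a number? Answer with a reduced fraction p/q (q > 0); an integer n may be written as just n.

-13173/8192

r: Left { ∅ }, Right { 0 } so simplest -1
rr: Left { ∅ }, Right { -1; 0 } so simplest -2
rrb: Left { -2 }, Right { -1; 0 } so simplest -3/2
rrbr: Left { -2 }, Right { -3/2; -1; 0 } so simplest -7/4
rrbrb: Left { -2; -7/4 }, Right { -3/2; -1; 0 } so simplest -13/8
rrbrbb: Left { -2; -7/4; -13/8 }, Right { -3/2; -1; 0 } so simplest -25/16
rrbrbbr: Left { -2; -7/4; -13/8 }, Right { -25/16; -3/2; -1; 0 } so simplest -51/32
rrbrbbrr: Left { -2; -7/4; -13/8 }, Right { -51/32; -25/16; -3/2; -1; 0 } so simplest -103/64
rrbrbbrrb: Left { -2; -7/4; -13/8; -103/64 }, Right { -51/32; -25/16; -3/2; -1; 0 } so simplest -205/128
rrbrbbrrbr: Left { -2; -7/4; -13/8; -103/64 }, Right { -205/128; -51/32; -25/16; -3/2; -1; 0 } so simplest -411/256
rrbrbbrrbrr: Left { -2; -7/4; -13/8; -103/64 }, Right { -411/256; -205/128; -51/32; -25/16; -3/2; -1; 0 } so simplest -823/512
rrbrbbrrbrrr: Left { -2; -7/4; -13/8; -103/64 }, Right { -823/512; -411/256; -205/128; -51/32; -25/16; -3/2; -1; 0 } so simplest -1647/1024
rrbrbbrrbrrrb: Left { -2; -7/4; -13/8; -103/64; -1647/1024 }, Right { -823/512; -411/256; -205/128; -51/32; -25/16; -3/2; -1; 0 } so simplest -3293/2048
rrbrbbrrbrrrbr: Left { -2; -7/4; -13/8; -103/64; -1647/1024 }, Right { -3293/2048; -823/512; -411/256; -205/128; -51/32; -25/16; -3/2; -1; 0 } so simplest -6587/4096
rrbrbbrrbrrrbrb: Left { -2; -7/4; -13/8; -103/64; -1647/1024; -6587/4096 }, Right { -3293/2048; -823/512; -411/256; -205/128; -51/32; -25/16; -3/2; -1; 0 } so simplest -13173/8192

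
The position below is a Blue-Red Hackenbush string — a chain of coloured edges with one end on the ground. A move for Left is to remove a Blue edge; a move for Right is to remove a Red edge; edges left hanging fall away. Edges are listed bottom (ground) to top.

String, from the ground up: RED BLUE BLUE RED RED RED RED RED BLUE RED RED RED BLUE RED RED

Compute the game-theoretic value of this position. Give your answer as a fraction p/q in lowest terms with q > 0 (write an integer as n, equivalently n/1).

-8055/16384

1 of 15 · R · max L −∞ · min R 0 gives -1
2 of 15 · RB · max L -1 · min R 0 gives -1/2
3 of 15 · RBB · max L -1/2 · min R 0 gives -1/4
4 of 15 · RBBR · max L -1/2 · min R -1/4 gives -3/8
5 of 15 · RBBRR · max L -1/2 · min R -3/8 gives -7/16
6 of 15 · RBBRRR · max L -1/2 · min R -7/16 gives -15/32
7 of 15 · RBBRRRR · max L -1/2 · min R -15/32 gives -31/64
8 of 15 · RBBRRRRR · max L -1/2 · min R -31/64 gives -63/128
9 of 15 · RBBRRRRRB · max L -63/128 · min R -31/64 gives -125/256
10 of 15 · RBBRRRRRBR · max L -63/128 · min R -125/256 gives -251/512
11 of 15 · RBBRRRRRBRR · max L -63/128 · min R -251/512 gives -503/1024
12 of 15 · RBBRRRRRBRRR · max L -63/128 · min R -503/1024 gives -1007/2048
13 of 15 · RBBRRRRRBRRRB · max L -1007/2048 · min R -503/1024 gives -2013/4096
14 of 15 · RBBRRRRRBRRRBR · max L -1007/2048 · min R -2013/4096 gives -4027/8192
15 of 15 · RBBRRRRRBRRRBRR · max L -1007/2048 · min R -4027/8192 gives -8055/16384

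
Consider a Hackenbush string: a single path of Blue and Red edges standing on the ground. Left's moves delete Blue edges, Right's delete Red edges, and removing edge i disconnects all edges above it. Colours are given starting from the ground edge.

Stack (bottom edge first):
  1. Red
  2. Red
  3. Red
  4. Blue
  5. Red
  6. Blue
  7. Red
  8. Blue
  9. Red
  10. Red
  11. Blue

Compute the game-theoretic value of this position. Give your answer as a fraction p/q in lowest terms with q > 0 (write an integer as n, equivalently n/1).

edge 1 of 11 (Red): { ∅ | 0 } gives -1
edge 2 of 11 (Red): { ∅ | -1, 0 } gives -2
edge 3 of 11 (Red): { ∅ | -2, -1, 0 } gives -3
edge 4 of 11 (Blue): { -3 | -2, -1, 0 } gives -5/2
edge 5 of 11 (Red): { -3 | -5/2, -2, -1, 0 } gives -11/4
edge 6 of 11 (Blue): { -3, -11/4 | -5/2, -2, -1, 0 } gives -21/8
edge 7 of 11 (Red): { -3, -11/4 | -21/8, -5/2, -2, -1, 0 } gives -43/16
edge 8 of 11 (Blue): { -3, -11/4, -43/16 | -21/8, -5/2, -2, -1, 0 } gives -85/32
edge 9 of 11 (Red): { -3, -11/4, -43/16 | -85/32, -21/8, -5/2, -2, -1, 0 } gives -171/64
edge 10 of 11 (Red): { -3, -11/4, -43/16 | -171/64, -85/32, -21/8, -5/2, -2, -1, 0 } gives -343/128
edge 11 of 11 (Blue): { -3, -11/4, -43/16, -343/128 | -171/64, -85/32, -21/8, -5/2, -2, -1, 0 } gives -685/256

-685/256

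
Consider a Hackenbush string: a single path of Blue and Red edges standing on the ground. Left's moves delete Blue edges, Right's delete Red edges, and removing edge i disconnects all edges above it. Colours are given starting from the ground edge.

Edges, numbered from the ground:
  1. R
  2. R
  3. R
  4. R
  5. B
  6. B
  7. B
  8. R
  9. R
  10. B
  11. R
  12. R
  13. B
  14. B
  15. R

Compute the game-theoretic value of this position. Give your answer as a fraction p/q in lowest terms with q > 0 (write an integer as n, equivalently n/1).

-6579/2048

Prefix values for R R R R B B B R R B R R B B R via {L|R} + simplicity:
step 1: add R to get R; options L={ none } R={ 0 } = -1
step 2: add R to get RR; options L={ none } R={ -1; 0 } = -2
step 3: add R to get RRR; options L={ none } R={ -2; -1; 0 } = -3
step 4: add R to get RRRR; options L={ none } R={ -3; -2; -1; 0 } = -4
step 5: add B to get RRRRB; options L={ -4 } R={ -3; -2; -1; 0 } = -7/2
step 6: add B to get RRRRBB; options L={ -4; -7/2 } R={ -3; -2; -1; 0 } = -13/4
step 7: add B to get RRRRBBB; options L={ -4; -7/2; -13/4 } R={ -3; -2; -1; 0 } = -25/8
step 8: add R to get RRRRBBBR; options L={ -4; -7/2; -13/4 } R={ -25/8; -3; -2; -1; 0 } = -51/16
step 9: add R to get RRRRBBBRR; options L={ -4; -7/2; -13/4 } R={ -51/16; -25/8; -3; -2; -1; 0 } = -103/32
step 10: add B to get RRRRBBBRRB; options L={ -4; -7/2; -13/4; -103/32 } R={ -51/16; -25/8; -3; -2; -1; 0 } = -205/64
step 11: add R to get RRRRBBBRRBR; options L={ -4; -7/2; -13/4; -103/32 } R={ -205/64; -51/16; -25/8; -3; -2; -1; 0 } = -411/128
step 12: add R to get RRRRBBBRRBRR; options L={ -4; -7/2; -13/4; -103/32 } R={ -411/128; -205/64; -51/16; -25/8; -3; -2; -1; 0 } = -823/256
step 13: add B to get RRRRBBBRRBRRB; options L={ -4; -7/2; -13/4; -103/32; -823/256 } R={ -411/128; -205/64; -51/16; -25/8; -3; -2; -1; 0 } = -1645/512
step 14: add B to get RRRRBBBRRBRRBB; options L={ -4; -7/2; -13/4; -103/32; -823/256; -1645/512 } R={ -411/128; -205/64; -51/16; -25/8; -3; -2; -1; 0 } = -3289/1024
step 15: add R to get RRRRBBBRRBRRBBR; options L={ -4; -7/2; -13/4; -103/32; -823/256; -1645/512 } R={ -3289/1024; -411/128; -205/64; -51/16; -25/8; -3; -2; -1; 0 } = -6579/2048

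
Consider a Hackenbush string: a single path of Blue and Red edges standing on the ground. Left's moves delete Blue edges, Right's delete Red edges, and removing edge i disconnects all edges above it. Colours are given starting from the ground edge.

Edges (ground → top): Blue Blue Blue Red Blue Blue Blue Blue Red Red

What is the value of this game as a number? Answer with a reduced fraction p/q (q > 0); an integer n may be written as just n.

Recurse on prefixes of the 10-edge string Blue Blue Blue Red Blue Blue Blue Blue Red Red:
step 1: add Blue to get B; options L={ 0 } R={ none } — 1
step 2: add Blue to get BB; options L={ 0,1 } R={ none } — 2
step 3: add Blue to get BBB; options L={ 0,1,2 } R={ none } — 3
step 4: add Red to get BBBR; options L={ 0,1,2 } R={ 3 } — 5/2
step 5: add Blue to get BBBRB; options L={ 0,1,2,5/2 } R={ 3 } — 11/4
step 6: add Blue to get BBBRBB; options L={ 0,1,2,5/2,11/4 } R={ 3 } — 23/8
step 7: add Blue to get BBBRBBB; options L={ 0,1,2,5/2,11/4,23/8 } R={ 3 } — 47/16
step 8: add Blue to get BBBRBBBB; options L={ 0,1,2,5/2,11/4,23/8,47/16 } R={ 3 } — 95/32
step 9: add Red to get BBBRBBBBR; options L={ 0,1,2,5/2,11/4,23/8,47/16 } R={ 95/32,3 } — 189/64
step 10: add Red to get BBBRBBBBRR; options L={ 0,1,2,5/2,11/4,23/8,47/16 } R={ 189/64,95/32,3 } — 377/128

377/128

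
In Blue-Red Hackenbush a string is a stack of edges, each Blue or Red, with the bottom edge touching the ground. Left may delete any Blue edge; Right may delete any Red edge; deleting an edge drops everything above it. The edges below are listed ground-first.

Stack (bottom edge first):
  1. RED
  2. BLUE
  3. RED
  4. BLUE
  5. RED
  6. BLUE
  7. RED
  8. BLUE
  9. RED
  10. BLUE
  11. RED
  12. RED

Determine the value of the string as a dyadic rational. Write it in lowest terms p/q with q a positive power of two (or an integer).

-1367/2048

Build value(s[:k]) for k = 1..12, string s = RED BLUE RED BLUE RED BLUE RED BLUE RED BLUE RED RED.
1 of 12 · R · max L −∞ · min R 0 ⇒ -1
2 of 12 · RB · max L -1 · min R 0 ⇒ -1/2
3 of 12 · RBR · max L -1 · min R -1/2 ⇒ -3/4
4 of 12 · RBRB · max L -3/4 · min R -1/2 ⇒ -5/8
5 of 12 · RBRBR · max L -3/4 · min R -5/8 ⇒ -11/16
6 of 12 · RBRBRB · max L -11/16 · min R -5/8 ⇒ -21/32
7 of 12 · RBRBRBR · max L -11/16 · min R -21/32 ⇒ -43/64
8 of 12 · RBRBRBRB · max L -43/64 · min R -21/32 ⇒ -85/128
9 of 12 · RBRBRBRBR · max L -43/64 · min R -85/128 ⇒ -171/256
10 of 12 · RBRBRBRBRB · max L -171/256 · min R -85/128 ⇒ -341/512
11 of 12 · RBRBRBRBRBR · max L -171/256 · min R -341/512 ⇒ -683/1024
12 of 12 · RBRBRBRBRBRR · max L -171/256 · min R -683/1024 ⇒ -1367/2048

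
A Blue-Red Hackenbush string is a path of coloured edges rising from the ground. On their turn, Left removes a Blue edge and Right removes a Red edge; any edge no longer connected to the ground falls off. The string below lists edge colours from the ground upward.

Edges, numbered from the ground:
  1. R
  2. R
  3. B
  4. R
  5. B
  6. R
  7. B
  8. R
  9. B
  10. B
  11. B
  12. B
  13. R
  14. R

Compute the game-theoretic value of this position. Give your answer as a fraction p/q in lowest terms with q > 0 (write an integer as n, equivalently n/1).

-6791/4096

R: Left { (no moves) }, Right { 0 } → simplest -1
RR: Left { (no moves) }, Right { -1 0 } → simplest -2
RRB: Left { -2 }, Right { -1 0 } → simplest -3/2
RRBR: Left { -2 }, Right { -3/2 -1 0 } → simplest -7/4
RRBRB: Left { -2 -7/4 }, Right { -3/2 -1 0 } → simplest -13/8
RRBRBR: Left { -2 -7/4 }, Right { -13/8 -3/2 -1 0 } → simplest -27/16
RRBRBRB: Left { -2 -7/4 -27/16 }, Right { -13/8 -3/2 -1 0 } → simplest -53/32
RRBRBRBR: Left { -2 -7/4 -27/16 }, Right { -53/32 -13/8 -3/2 -1 0 } → simplest -107/64
RRBRBRBRB: Left { -2 -7/4 -27/16 -107/64 }, Right { -53/32 -13/8 -3/2 -1 0 } → simplest -213/128
RRBRBRBRBB: Left { -2 -7/4 -27/16 -107/64 -213/128 }, Right { -53/32 -13/8 -3/2 -1 0 } → simplest -425/256
RRBRBRBRBBB: Left { -2 -7/4 -27/16 -107/64 -213/128 -425/256 }, Right { -53/32 -13/8 -3/2 -1 0 } → simplest -849/512
RRBRBRBRBBBB: Left { -2 -7/4 -27/16 -107/64 -213/128 -425/256 -849/512 }, Right { -53/32 -13/8 -3/2 -1 0 } → simplest -1697/1024
RRBRBRBRBBBBR: Left { -2 -7/4 -27/16 -107/64 -213/128 -425/256 -849/512 }, Right { -1697/1024 -53/32 -13/8 -3/2 -1 0 } → simplest -3395/2048
RRBRBRBRBBBBRR: Left { -2 -7/4 -27/16 -107/64 -213/128 -425/256 -849/512 }, Right { -3395/2048 -1697/1024 -53/32 -13/8 -3/2 -1 0 } → simplest -6791/4096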